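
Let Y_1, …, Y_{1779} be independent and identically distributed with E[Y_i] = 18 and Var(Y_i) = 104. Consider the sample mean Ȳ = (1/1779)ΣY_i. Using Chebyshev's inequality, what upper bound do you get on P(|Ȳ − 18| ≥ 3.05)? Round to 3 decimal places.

0.006

Var(Ȳ) = Var(Y_i)/n = 104/1779 = 0.05846.
Chebyshev: P(|Ȳ − 18| ≥ 3.05) ≤ Var(Ȳ)/(3.05)² = 104/(1779·3.05²) = 0.0063.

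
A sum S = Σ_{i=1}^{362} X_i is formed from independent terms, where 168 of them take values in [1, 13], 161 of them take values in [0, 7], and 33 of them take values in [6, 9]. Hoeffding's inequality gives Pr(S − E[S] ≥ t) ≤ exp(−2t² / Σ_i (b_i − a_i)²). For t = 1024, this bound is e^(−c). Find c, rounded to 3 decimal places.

Σ(b_i − a_i)² = 168·12² + 161·7² + 33·3² = 32378.
c = 2t² / 32378 = 2·1024² / 32378 = 64.7709.

64.771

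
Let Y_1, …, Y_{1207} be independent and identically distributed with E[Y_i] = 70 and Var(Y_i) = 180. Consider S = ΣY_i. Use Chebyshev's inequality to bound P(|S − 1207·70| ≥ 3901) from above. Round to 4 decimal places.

Var(S) = n·Var(Y_i) = 1207·180 = 217260.
Chebyshev: P(|S − 1207·70| ≥ 3901) ≤ Var(S)/3901² = 217260/15217801 = 0.0143.

0.0143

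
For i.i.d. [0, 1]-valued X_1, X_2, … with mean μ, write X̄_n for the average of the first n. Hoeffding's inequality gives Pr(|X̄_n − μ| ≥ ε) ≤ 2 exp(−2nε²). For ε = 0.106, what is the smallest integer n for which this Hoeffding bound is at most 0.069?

Require 2·exp(−2nε²) ≤ 0.069, i.e. 2nε² ≥ ln(2/0.069) = 3.366796.
So n ≥ 3.366796 / (2·0.106²) = 149.822.
The smallest integer n is 150.

150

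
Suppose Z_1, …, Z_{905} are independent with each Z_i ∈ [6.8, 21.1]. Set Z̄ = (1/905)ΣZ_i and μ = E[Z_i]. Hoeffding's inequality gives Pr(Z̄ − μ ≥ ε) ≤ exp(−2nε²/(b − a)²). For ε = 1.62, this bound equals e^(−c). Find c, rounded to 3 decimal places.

c = 2nε²/(b − a)² = 2·905·1.62² / 14.3² = 23.2293.

23.229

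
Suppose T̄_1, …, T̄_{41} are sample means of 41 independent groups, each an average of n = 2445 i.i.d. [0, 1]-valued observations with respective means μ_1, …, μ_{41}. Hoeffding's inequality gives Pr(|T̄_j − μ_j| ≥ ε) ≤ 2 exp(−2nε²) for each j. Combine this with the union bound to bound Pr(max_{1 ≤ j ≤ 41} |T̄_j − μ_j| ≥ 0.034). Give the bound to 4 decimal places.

Per-experiment Hoeffding bound: 2·exp(−2·2445·0.034²) = 2·exp(−5.65284) = 0.0070151.
Union bound over 41 events: 41·0.0070151 = 0.28762.

0.2876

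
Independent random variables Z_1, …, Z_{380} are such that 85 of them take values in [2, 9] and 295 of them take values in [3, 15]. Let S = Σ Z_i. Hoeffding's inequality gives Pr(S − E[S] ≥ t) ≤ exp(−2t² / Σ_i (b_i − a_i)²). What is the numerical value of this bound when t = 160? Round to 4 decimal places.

0.3337

Σ(b_i − a_i)² = 85·7² + 295·12² = 46645.
Exponent = 2·160² / 46645 = 1.09765.
Bound = exp(−1.09765) = 0.33365.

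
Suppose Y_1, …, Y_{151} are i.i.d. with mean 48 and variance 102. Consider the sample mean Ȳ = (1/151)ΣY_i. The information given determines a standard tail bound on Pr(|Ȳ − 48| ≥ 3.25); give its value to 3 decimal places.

0.064

With mean and variance of each term known, Chebyshev's inequality bounds the deviation of the sum (or sample mean).
Var(Ȳ) = Var(Y_i)/n = 102/151 = 0.6755.
Chebyshev: Pr(|Ȳ − 48| ≥ 3.25) ≤ Var(Ȳ)/(3.25)² = 102/(151·3.25²) = 0.0640.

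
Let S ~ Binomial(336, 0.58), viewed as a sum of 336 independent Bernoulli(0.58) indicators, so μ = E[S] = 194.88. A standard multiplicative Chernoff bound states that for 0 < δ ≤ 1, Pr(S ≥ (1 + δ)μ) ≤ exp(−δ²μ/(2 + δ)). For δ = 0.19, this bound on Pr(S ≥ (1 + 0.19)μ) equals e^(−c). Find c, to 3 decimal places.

c = δ²μ/(2 + δ) = 0.19²·194.88/(2 + 0.19) = 3.2124.

3.212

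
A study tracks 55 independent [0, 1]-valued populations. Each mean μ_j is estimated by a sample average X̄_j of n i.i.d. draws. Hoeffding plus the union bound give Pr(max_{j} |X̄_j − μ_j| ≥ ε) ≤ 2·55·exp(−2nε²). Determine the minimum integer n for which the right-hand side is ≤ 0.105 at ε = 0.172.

118

Need 2·55·exp(−2nε²) ≤ 0.105, i.e. exp(−2nε²) ≤ 0.105/110.
So 2nε² ≥ ln(110/0.105) = 6.954275.
Hence n ≥ 6.954275/(2·0.172²) = 117.534.
The smallest integer n is 118.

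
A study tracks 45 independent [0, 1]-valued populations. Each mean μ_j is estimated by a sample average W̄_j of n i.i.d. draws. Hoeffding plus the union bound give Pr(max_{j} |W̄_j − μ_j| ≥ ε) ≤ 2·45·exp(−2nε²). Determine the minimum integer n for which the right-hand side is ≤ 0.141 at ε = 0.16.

Need 2·45·exp(−2nε²) ≤ 0.141, i.e. exp(−2nε²) ≤ 0.141/90.
So 2nε² ≥ ln(90/0.141) = 6.458805.
Hence n ≥ 6.458805/(2·0.16²) = 126.149.
The smallest integer n is 127.

127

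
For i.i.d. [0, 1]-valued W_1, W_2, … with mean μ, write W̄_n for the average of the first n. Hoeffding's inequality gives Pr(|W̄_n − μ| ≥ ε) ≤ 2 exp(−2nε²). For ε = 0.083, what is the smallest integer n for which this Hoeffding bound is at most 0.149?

Require 2·exp(−2nε²) ≤ 0.149, i.e. 2nε² ≥ ln(2/0.149) = 2.596956.
So n ≥ 2.596956 / (2·0.083²) = 188.486.
The smallest integer n is 189.

189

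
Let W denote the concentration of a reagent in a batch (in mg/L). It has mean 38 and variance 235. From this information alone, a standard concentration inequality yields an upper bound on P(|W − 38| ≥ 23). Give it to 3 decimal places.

0.444

Mean and variance are known, so Chebyshev's inequality applies.
Chebyshev: P(|W − μ| ≥ t) ≤ Var(W)/t².
Bound = 235 / 529 = 0.4442.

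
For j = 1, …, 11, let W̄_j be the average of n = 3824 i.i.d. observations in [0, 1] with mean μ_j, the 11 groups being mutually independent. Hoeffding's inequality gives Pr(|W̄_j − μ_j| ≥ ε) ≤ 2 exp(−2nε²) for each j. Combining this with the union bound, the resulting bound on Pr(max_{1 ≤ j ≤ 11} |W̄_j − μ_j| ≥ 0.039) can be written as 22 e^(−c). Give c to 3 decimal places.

11.633

Union bound over the 11 events: Pr(max_{1 ≤ j ≤ 11} |W̄_j − μ_j| ≥ 0.039) ≤ 11·2·exp(−2nε²) = 22 exp(−2·3824·0.039²).
So c = 2·3824·0.039² = 11.6326.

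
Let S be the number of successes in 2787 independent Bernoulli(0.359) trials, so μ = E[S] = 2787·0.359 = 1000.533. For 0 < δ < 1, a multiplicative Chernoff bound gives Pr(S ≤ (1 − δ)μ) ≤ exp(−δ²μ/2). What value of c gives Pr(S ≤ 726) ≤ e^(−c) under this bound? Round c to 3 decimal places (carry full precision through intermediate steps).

37.664

Write 726 = (1 − δ)μ, so δ = 1 − 726/1000.533 = 0.2743868…
Then the exponent is δ²μ/2 = (μ − 726)²/(2μ) = 37.664109.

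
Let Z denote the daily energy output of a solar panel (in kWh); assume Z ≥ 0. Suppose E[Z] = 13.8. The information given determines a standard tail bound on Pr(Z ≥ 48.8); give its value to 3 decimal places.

0.283

Only the mean of a non-negative variable is known, so Markov's inequality is the applicable tail bound.
Markov's inequality: for a non-negative random variable, Pr(Z ≥ a) ≤ E[Z]/a.
Here E[Z] = 13.8 and a = 48.8, so the bound is 13.8/48.8 = 0.2828.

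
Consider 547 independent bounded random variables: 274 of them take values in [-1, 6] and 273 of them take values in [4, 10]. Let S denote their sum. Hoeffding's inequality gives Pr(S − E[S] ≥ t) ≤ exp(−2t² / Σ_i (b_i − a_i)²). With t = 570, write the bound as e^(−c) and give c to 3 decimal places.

27.944

Σ(b_i − a_i)² = 274·7² + 273·6² = 23254.
c = 2t² / 23254 = 2·570² / 23254 = 27.9436.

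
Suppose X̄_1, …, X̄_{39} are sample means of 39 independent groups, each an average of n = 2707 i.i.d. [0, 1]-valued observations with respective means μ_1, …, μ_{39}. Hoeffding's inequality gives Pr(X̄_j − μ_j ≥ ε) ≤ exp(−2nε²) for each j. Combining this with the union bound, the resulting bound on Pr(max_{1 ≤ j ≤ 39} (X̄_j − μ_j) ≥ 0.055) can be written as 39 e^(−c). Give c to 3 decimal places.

16.377

Union bound over the 39 events: Pr(max_{1 ≤ j ≤ 39} (X̄_j − μ_j) ≥ 0.055) ≤ 39·exp(−2nε²) = 39 exp(−2·2707·0.055²).
So c = 2·2707·0.055² = 16.3773.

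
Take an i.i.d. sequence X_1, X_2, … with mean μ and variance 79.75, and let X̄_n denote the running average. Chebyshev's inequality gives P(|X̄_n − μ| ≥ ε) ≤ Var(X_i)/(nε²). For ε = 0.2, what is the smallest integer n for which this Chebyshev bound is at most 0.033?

60417

Require 79.75/(n·0.2²) ≤ 0.033, i.e. n ≥ 79.75/(0.033·0.2²) = 60416.667.
The smallest integer n is 60417.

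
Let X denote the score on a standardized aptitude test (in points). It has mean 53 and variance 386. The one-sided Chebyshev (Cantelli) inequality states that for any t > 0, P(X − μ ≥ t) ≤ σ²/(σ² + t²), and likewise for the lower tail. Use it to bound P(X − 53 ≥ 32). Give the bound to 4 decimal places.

Here σ² = 386 and t = 32, so σ² + t² = 1410.
Cantelli's bound: 386/1410 = 0.2738.

0.2738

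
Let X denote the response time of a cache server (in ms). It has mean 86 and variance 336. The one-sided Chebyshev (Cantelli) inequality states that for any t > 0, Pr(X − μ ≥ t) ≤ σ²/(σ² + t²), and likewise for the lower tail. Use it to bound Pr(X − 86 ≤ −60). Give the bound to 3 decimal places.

0.085

Here σ² = 336 and t = 60, so σ² + t² = 3936.
Cantelli's bound: 336/3936 = 0.0854.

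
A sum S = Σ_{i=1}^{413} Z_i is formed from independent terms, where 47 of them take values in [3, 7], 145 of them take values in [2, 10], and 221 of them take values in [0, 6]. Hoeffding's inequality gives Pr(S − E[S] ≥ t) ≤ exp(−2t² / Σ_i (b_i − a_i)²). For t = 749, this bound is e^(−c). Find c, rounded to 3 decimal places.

62.375

Σ(b_i − a_i)² = 47·4² + 145·8² + 221·6² = 17988.
c = 2t² / 17988 = 2·749² / 17988 = 62.3750.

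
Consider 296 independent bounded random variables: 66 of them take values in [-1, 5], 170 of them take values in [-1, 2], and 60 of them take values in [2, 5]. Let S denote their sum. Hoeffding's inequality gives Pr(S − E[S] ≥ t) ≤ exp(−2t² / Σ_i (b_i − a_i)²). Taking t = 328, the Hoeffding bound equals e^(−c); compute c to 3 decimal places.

Σ(b_i − a_i)² = 66·6² + 170·3² + 60·3² = 4446.
c = 2t² / 4446 = 2·328² / 4446 = 48.3959.

48.396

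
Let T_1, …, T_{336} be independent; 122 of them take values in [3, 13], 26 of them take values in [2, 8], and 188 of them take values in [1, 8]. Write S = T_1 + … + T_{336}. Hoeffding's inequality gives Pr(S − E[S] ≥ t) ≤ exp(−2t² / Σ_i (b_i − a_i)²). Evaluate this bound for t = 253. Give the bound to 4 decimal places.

Σ(b_i − a_i)² = 122·10² + 26·6² + 188·7² = 22348.
Exponent = 2·253² / 22348 = 5.72839.
Bound = exp(−5.72839) = 0.00325.

0.0033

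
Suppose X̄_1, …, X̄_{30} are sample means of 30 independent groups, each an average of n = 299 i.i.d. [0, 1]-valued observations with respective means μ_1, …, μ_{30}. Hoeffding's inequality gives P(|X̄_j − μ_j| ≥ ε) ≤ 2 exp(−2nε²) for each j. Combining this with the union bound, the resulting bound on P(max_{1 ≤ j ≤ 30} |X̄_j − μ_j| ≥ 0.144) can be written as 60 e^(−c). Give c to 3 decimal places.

Union bound over the 30 events: P(max_{1 ≤ j ≤ 30} |X̄_j − μ_j| ≥ 0.144) ≤ 30·2·exp(−2nε²) = 60 exp(−2·299·0.144²).
So c = 2·299·0.144² = 12.4001.

12.400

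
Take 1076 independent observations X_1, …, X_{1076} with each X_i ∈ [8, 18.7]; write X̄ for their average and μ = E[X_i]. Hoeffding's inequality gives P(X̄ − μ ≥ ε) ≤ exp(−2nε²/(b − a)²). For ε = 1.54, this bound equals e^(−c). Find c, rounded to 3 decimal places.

44.578

c = 2nε²/(b − a)² = 2·1076·1.54² / 10.7² = 44.5775.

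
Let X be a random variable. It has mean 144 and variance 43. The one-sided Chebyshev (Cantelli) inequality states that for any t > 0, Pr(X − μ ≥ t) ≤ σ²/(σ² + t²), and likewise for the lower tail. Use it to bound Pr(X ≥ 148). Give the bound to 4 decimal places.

Here σ² = 43 and t = 4, so σ² + t² = 59.
Cantelli's bound: 43/59 = 0.7288.

0.7288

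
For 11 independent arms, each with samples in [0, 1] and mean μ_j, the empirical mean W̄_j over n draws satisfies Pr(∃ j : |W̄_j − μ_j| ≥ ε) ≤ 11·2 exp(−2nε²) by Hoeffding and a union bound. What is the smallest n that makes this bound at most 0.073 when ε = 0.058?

849

Need 2·11·exp(−2nε²) ≤ 0.073, i.e. exp(−2nε²) ≤ 0.073/22.
So 2nε² ≥ ln(22/0.073) = 5.708338.
Hence n ≥ 5.708338/(2·0.058²) = 848.445.
The smallest integer n is 849.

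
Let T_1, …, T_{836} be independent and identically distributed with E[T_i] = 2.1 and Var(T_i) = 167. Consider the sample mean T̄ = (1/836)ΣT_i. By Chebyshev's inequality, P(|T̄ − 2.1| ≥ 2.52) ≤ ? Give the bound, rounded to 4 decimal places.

Var(T̄) = Var(T_i)/n = 167/836 = 0.19976.
Chebyshev: P(|T̄ − 2.1| ≥ 2.52) ≤ Var(T̄)/(2.52)² = 167/(836·2.52²) = 0.0315.

0.0315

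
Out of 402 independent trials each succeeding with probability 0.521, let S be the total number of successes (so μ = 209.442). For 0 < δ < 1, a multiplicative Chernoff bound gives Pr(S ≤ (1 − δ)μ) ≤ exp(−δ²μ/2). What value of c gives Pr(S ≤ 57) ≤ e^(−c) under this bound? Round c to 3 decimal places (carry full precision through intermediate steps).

55.477

Write 57 = (1 − δ)μ, so δ = 1 − 57/209.442 = 0.7278483…
Then the exponent is δ²μ/2 = (μ − 57)²/(2μ) = 55.477324.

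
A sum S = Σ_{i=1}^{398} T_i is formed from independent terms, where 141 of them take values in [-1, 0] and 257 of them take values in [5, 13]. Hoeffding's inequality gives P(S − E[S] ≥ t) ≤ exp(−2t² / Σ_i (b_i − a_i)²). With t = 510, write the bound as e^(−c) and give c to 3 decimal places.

31.358

Σ(b_i − a_i)² = 141·1² + 257·8² = 16589.
c = 2t² / 16589 = 2·510² / 16589 = 31.3581.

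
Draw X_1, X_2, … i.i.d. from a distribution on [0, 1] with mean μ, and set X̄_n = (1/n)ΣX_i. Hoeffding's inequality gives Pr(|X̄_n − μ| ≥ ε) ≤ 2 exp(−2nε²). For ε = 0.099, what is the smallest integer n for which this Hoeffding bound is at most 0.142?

Require 2·exp(−2nε²) ≤ 0.142, i.e. 2nε² ≥ ln(2/0.142) = 2.645075.
So n ≥ 2.645075 / (2·0.099²) = 134.939.
The smallest integer n is 135.

135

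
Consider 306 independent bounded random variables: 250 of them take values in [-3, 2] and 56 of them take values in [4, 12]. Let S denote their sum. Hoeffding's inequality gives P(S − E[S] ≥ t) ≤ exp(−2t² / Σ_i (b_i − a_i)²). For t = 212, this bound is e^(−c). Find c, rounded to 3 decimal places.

Σ(b_i − a_i)² = 250·5² + 56·8² = 9834.
c = 2t² / 9834 = 2·212² / 9834 = 9.1405.

9.141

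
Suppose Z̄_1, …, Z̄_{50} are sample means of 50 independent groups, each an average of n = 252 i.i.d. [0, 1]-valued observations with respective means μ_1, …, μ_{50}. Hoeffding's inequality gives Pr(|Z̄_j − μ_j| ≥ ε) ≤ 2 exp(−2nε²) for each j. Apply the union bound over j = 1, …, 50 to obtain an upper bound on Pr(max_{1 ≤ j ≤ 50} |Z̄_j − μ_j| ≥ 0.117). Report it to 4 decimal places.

0.1009

Per-experiment Hoeffding bound: 2·exp(−2·252·0.117²) = 2·exp(−6.89926) = 0.0020171.
Union bound over 50 events: 50·0.0020171 = 0.10085.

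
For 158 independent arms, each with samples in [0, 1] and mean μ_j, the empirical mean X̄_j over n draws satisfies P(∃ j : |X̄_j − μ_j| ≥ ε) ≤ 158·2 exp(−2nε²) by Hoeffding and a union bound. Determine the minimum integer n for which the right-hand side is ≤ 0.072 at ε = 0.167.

151

Need 2·158·exp(−2nε²) ≤ 0.072, i.e. exp(−2nε²) ≤ 0.072/316.
So 2nε² ≥ ln(316/0.072) = 8.386831.
Hence n ≥ 8.386831/(2·0.167²) = 150.361.
The smallest integer n is 151.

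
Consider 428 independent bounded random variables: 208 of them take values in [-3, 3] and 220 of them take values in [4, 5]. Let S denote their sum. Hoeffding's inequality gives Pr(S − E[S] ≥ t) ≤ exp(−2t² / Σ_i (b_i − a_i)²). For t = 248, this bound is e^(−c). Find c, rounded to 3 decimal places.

15.958

Σ(b_i − a_i)² = 208·6² + 220·1² = 7708.
c = 2t² / 7708 = 2·248² / 7708 = 15.9585.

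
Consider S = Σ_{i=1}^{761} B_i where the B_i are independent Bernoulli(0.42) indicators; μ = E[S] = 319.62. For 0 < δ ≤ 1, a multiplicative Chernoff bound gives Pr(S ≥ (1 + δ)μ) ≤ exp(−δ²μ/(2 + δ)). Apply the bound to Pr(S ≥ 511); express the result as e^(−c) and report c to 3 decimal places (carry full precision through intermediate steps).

Write 511 = (1 + δ)μ, so δ = 511/319.62 − 1 = 0.5987735…
Then the exponent is δ²μ/(2 + δ) = (511 − μ)² / (μ·(2 + δ)) = 44.095139.

44.095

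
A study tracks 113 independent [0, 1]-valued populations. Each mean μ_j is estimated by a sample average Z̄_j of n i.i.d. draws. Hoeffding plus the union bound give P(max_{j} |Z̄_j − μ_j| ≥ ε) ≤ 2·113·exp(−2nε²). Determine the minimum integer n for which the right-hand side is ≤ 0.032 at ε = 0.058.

Need 2·113·exp(−2nε²) ≤ 0.032, i.e. exp(−2nε²) ≤ 0.032/226.
So 2nε² ≥ ln(226/0.032) = 8.862554.
Hence n ≥ 8.862554/(2·0.058²) = 1317.264.
The smallest integer n is 1318.

1318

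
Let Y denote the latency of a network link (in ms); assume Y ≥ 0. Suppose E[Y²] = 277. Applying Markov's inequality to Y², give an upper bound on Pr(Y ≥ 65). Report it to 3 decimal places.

Since Y ≥ 0, the event {Y ≥ 65} is the same as {Y² ≥ 4225}.
Markov's inequality applied to Y² gives Pr(Y² ≥ 4225) ≤ E[Y²]/4225 = 277/4225 = 0.0656.

0.066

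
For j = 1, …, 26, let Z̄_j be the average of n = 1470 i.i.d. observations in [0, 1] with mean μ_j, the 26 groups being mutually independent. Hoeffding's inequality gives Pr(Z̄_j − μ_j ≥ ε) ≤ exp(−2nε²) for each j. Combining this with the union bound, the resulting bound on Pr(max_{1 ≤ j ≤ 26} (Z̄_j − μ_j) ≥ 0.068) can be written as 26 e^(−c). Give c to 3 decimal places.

Union bound over the 26 events: Pr(max_{1 ≤ j ≤ 26} (Z̄_j − μ_j) ≥ 0.068) ≤ 26·exp(−2nε²) = 26 exp(−2·1470·0.068²).
So c = 2·1470·0.068² = 13.5946.

13.595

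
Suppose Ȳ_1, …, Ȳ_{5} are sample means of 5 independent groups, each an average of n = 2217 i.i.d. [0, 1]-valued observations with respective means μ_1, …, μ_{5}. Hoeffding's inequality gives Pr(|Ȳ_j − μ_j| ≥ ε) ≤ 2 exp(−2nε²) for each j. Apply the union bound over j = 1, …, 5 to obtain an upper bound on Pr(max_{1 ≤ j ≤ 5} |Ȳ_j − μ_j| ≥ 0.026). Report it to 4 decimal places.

Per-experiment Hoeffding bound: 2·exp(−2·2217·0.026²) = 2·exp(−2.99738) = 0.099835.
Union bound over 5 events: 5·0.099835 = 0.49917.

0.4992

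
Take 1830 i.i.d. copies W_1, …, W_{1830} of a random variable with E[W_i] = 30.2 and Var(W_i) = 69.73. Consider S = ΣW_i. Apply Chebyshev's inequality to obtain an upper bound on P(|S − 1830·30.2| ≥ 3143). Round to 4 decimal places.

Var(S) = n·Var(W_i) = 1830·69.73 = 127605.9.
Chebyshev: P(|S − 1830·30.2| ≥ 3143) ≤ Var(S)/3143² = 127605.9/9878449 = 0.0129.

0.0129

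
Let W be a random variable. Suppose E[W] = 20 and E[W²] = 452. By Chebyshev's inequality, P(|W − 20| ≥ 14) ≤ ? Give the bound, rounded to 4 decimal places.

Var(W) = E[W²] − (E[W])² = 452 − 400 = 52.
Chebyshev's inequality: P(|W − μ| ≥ t) ≤ Var(W)/t² = 52/196 = 0.2653.

0.2653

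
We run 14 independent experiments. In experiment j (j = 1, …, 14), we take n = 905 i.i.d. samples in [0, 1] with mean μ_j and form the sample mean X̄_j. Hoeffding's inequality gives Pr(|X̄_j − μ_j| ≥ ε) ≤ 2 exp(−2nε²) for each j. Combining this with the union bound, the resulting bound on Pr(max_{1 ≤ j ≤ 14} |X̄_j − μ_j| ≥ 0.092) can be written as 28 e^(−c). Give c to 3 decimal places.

15.320

Union bound over the 14 events: Pr(max_{1 ≤ j ≤ 14} |X̄_j − μ_j| ≥ 0.092) ≤ 14·2·exp(−2nε²) = 28 exp(−2·905·0.092²).
So c = 2·905·0.092² = 15.3198.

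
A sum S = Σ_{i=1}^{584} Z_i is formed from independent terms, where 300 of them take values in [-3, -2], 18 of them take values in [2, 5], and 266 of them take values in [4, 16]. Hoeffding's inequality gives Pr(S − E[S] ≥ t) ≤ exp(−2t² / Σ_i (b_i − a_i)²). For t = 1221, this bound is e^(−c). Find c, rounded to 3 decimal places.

Σ(b_i − a_i)² = 300·1² + 18·3² + 266·12² = 38766.
c = 2t² / 38766 = 2·1221² / 38766 = 76.9149.

76.915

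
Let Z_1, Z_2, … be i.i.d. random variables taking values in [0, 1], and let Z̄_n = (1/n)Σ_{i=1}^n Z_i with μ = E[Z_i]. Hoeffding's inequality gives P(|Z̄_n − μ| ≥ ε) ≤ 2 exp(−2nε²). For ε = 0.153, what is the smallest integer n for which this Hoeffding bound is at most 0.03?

90

Require 2·exp(−2nε²) ≤ 0.03, i.e. 2nε² ≥ ln(2/0.03) = 4.199705.
So n ≥ 4.199705 / (2·0.153²) = 89.703.
The smallest integer n is 90.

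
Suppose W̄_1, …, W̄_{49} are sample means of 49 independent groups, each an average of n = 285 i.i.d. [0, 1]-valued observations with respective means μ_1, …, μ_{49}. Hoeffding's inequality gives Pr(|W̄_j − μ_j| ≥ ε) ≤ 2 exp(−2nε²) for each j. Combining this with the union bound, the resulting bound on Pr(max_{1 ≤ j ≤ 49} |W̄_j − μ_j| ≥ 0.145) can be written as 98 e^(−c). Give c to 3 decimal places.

11.984

Union bound over the 49 events: Pr(max_{1 ≤ j ≤ 49} |W̄_j − μ_j| ≥ 0.145) ≤ 49·2·exp(−2nε²) = 98 exp(−2·285·0.145²).
So c = 2·285·0.145² = 11.9842.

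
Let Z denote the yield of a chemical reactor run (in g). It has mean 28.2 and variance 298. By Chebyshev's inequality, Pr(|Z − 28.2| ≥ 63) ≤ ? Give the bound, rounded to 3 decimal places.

Chebyshev: Pr(|Z − μ| ≥ t) ≤ Var(Z)/t².
Bound = 298 / 3969 = 0.0751.

0.075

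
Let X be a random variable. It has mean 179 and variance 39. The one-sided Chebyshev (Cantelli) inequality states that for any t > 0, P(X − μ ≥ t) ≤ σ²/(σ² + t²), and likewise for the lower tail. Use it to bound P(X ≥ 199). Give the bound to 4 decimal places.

0.0888

Here σ² = 39 and t = 20, so σ² + t² = 439.
Cantelli's bound: 39/439 = 0.0888.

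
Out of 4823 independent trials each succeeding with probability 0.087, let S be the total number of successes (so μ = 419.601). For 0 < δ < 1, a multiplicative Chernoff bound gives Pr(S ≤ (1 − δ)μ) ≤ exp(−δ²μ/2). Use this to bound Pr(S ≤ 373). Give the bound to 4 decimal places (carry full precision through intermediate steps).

Write 373 = (1 − δ)μ, so δ = 1 − 373/419.601 = 0.1110603…
Then the exponent is δ²μ/2 = (μ − 373)²/(2μ) = 2.587760.
Bound = exp(−2.587760) = 0.07519.

0.0752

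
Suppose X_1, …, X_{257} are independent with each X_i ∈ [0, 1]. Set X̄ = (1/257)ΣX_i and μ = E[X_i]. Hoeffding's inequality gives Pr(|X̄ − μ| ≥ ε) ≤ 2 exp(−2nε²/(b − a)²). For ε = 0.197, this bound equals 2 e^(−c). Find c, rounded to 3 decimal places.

19.948

c = 2nε²/(b − a)² = 2·257·0.197² / 1² = 19.9478.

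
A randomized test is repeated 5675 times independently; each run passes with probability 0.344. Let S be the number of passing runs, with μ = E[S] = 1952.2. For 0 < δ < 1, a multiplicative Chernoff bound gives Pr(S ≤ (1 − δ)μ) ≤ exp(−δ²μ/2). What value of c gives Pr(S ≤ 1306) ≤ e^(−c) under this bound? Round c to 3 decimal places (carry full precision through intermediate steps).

Write 1306 = (1 − δ)μ, so δ = 1 − 1306/1952.2 = 0.3310112…
Then the exponent is δ²μ/2 = (μ − 1306)²/(2μ) = 106.949708.

106.950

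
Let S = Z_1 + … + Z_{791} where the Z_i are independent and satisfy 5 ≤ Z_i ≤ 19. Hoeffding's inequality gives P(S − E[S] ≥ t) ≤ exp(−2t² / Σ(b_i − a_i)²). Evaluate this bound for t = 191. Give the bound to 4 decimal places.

0.6246

Σ(b_i − a_i)² = 791·(14)² = 155036.
Exponent = 2·191²/155036 = 0.4706.
Bound = exp(−0.4706) = 0.62462.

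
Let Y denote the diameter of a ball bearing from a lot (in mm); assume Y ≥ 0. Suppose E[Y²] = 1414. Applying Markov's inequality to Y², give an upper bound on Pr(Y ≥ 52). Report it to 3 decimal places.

0.523

Since Y ≥ 0, the event {Y ≥ 52} is the same as {Y² ≥ 2704}.
Markov's inequality applied to Y² gives Pr(Y² ≥ 2704) ≤ E[Y²]/2704 = 1414/2704 = 0.5229.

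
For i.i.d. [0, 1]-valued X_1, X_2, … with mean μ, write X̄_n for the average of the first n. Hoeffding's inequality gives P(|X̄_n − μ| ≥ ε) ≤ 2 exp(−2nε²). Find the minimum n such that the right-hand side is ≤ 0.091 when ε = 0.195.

41

Require 2·exp(−2nε²) ≤ 0.091, i.e. 2nε² ≥ ln(2/0.091) = 3.090043.
So n ≥ 3.090043 / (2·0.195²) = 40.632.
The smallest integer n is 41.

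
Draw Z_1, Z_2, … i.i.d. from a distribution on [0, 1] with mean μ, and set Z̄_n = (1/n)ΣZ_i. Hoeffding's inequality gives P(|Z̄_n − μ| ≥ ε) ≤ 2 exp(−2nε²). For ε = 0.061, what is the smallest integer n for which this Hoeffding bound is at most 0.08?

Require 2·exp(−2nε²) ≤ 0.08, i.e. 2nε² ≥ ln(2/0.08) = 3.218876.
So n ≥ 3.218876 / (2·0.061²) = 432.528.
The smallest integer n is 433.

433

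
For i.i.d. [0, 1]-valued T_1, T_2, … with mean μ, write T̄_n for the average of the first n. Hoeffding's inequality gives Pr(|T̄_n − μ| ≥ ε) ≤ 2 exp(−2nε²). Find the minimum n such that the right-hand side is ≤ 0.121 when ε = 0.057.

Require 2·exp(−2nε²) ≤ 0.121, i.e. 2nε² ≥ ln(2/0.121) = 2.805112.
So n ≥ 2.805112 / (2·0.057²) = 431.689.
The smallest integer n is 432.

432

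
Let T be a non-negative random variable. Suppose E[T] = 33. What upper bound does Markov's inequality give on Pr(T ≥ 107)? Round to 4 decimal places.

0.3084

Markov's inequality: for a non-negative random variable, Pr(T ≥ a) ≤ E[T]/a.
Here E[T] = 33 and a = 107, so the bound is 33/107 = 0.3084.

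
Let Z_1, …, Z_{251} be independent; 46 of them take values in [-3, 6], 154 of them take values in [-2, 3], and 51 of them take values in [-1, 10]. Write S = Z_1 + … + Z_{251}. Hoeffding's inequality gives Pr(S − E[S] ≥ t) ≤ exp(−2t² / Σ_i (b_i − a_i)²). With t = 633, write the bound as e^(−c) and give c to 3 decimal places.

58.295

Σ(b_i − a_i)² = 46·9² + 154·5² + 51·11² = 13747.
c = 2t² / 13747 = 2·633² / 13747 = 58.2948.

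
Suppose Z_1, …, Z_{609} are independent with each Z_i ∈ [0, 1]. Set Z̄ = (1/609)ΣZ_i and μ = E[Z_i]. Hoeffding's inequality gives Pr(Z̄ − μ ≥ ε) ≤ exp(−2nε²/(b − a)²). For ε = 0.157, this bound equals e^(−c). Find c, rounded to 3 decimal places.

c = 2nε²/(b − a)² = 2·609·0.157² / 1² = 30.0225.

30.022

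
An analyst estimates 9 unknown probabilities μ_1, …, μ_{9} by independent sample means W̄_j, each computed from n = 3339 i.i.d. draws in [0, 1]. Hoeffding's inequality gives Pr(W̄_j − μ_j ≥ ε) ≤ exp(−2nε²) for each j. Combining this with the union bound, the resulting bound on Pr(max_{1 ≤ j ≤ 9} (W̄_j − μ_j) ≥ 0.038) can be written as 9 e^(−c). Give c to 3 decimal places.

Union bound over the 9 events: Pr(max_{1 ≤ j ≤ 9} (W̄_j − μ_j) ≥ 0.038) ≤ 9·exp(−2nε²) = 9 exp(−2·3339·0.038²).
So c = 2·3339·0.038² = 9.6430.

9.643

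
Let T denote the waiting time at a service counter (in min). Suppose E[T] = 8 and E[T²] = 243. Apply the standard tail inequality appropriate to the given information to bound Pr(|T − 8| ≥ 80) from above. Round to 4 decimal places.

0.0280

The first two moments determine the variance, so Chebyshev's inequality is the sharpest standard bound available.
Var(T) = E[T²] − (E[T])² = 243 − 64 = 179.
Chebyshev's inequality: Pr(|T − μ| ≥ t) ≤ Var(T)/t² = 179/6400 = 0.0280.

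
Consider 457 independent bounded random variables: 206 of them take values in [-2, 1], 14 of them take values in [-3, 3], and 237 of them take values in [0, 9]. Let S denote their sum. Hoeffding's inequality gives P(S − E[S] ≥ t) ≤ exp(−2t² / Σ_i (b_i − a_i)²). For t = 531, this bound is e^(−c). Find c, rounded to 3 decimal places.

26.162

Σ(b_i − a_i)² = 206·3² + 14·6² + 237·9² = 21555.
c = 2t² / 21555 = 2·531² / 21555 = 26.1620.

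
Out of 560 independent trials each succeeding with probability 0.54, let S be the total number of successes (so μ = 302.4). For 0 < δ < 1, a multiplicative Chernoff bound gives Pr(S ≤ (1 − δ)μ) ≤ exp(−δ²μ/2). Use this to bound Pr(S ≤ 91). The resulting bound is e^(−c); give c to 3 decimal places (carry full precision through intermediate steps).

Write 91 = (1 − δ)μ, so δ = 1 − 91/302.4 = 0.6990741…
Then the exponent is δ²μ/2 = (μ − 91)²/(2μ) = 73.892130.

73.892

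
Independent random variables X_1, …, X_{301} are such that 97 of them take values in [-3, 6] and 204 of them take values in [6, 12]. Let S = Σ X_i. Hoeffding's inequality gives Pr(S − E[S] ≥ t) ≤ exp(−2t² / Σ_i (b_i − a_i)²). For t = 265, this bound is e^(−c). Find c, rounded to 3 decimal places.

9.240

Σ(b_i − a_i)² = 97·9² + 204·6² = 15201.
c = 2t² / 15201 = 2·265² / 15201 = 9.2395.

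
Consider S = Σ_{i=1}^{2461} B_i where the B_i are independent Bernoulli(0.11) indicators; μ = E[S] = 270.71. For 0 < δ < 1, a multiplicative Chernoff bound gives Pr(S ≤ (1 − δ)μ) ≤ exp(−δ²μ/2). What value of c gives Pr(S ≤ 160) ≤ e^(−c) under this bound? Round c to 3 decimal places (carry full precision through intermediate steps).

Write 160 = (1 − δ)μ, so δ = 1 − 160/270.71 = 0.4089616…
Then the exponent is δ²μ/2 = (μ − 160)²/(2μ) = 22.638070.

22.638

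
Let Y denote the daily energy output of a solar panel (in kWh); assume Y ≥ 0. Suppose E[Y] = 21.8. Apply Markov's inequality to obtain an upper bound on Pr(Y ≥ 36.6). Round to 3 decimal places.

Markov's inequality: for a non-negative random variable, Pr(Y ≥ a) ≤ E[Y]/a.
Here E[Y] = 21.8 and a = 36.6, so the bound is 21.8/36.6 = 0.5956.

0.596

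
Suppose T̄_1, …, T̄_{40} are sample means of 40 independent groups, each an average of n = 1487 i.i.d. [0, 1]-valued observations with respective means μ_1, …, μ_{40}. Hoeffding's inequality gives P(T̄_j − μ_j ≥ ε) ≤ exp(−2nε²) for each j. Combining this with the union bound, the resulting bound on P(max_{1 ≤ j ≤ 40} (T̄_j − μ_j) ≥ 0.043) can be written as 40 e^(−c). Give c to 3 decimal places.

Union bound over the 40 events: P(max_{1 ≤ j ≤ 40} (T̄_j − μ_j) ≥ 0.043) ≤ 40·exp(−2nε²) = 40 exp(−2·1487·0.043²).
So c = 2·1487·0.043² = 5.4989.

5.499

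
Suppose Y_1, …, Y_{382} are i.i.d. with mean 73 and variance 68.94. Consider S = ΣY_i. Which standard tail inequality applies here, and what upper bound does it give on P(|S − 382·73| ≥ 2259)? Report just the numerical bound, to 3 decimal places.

With mean and variance of each term known, Chebyshev's inequality bounds the deviation of the sum (or sample mean).
Var(S) = n·Var(Y_i) = 382·68.94 = 26335.08.
Chebyshev: P(|S − 382·73| ≥ 2259) ≤ Var(S)/2259² = 26335.08/5103081 = 0.0052.

0.005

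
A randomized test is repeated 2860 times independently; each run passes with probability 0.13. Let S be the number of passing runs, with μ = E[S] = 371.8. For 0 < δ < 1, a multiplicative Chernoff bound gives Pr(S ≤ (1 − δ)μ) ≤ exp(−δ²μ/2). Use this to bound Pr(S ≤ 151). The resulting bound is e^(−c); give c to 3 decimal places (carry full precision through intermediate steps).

65.563

Write 151 = (1 − δ)μ, so δ = 1 − 151/371.8 = 0.5938677…
Then the exponent is δ²μ/2 = (μ − 151)²/(2μ) = 65.562991.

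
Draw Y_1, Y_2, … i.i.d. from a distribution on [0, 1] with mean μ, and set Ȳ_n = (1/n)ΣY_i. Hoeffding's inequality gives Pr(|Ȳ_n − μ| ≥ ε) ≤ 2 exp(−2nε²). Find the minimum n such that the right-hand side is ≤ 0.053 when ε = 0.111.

148

Require 2·exp(−2nε²) ≤ 0.053, i.e. 2nε² ≥ ln(2/0.053) = 3.630611.
So n ≥ 3.630611 / (2·0.111²) = 147.334.
The smallest integer n is 148.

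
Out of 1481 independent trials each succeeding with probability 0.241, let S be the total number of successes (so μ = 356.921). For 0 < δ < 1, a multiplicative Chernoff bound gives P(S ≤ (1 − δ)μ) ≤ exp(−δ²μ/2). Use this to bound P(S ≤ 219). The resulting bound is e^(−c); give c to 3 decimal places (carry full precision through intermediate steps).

26.648

Write 219 = (1 − δ)μ, so δ = 1 − 219/356.921 = 0.3864188…
Then the exponent is δ²μ/2 = (μ − 219)²/(2μ) = 26.647637.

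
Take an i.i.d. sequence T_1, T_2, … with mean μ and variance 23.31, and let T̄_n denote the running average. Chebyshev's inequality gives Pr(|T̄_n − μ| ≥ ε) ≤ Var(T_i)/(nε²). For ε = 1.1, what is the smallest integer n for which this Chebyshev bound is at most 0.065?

297

Require 23.31/(n·1.1²) ≤ 0.065, i.e. n ≥ 23.31/(0.065·1.1²) = 296.376.
The smallest integer n is 297.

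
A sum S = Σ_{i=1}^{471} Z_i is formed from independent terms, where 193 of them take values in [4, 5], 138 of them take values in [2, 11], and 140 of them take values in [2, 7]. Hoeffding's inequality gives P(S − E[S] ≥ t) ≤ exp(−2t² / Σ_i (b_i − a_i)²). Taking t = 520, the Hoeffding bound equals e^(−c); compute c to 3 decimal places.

36.366

Σ(b_i − a_i)² = 193·1² + 138·9² + 140·5² = 14871.
c = 2t² / 14871 = 2·520² / 14871 = 36.3661.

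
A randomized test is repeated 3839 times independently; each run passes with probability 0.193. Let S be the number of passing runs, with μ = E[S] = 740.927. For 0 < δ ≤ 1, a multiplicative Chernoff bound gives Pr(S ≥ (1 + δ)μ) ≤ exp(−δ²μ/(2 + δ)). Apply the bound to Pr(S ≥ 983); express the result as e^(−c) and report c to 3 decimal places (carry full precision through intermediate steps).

33.992

Write 983 = (1 + δ)μ, so δ = 983/740.927 − 1 = 0.3267164…
Then the exponent is δ²μ/(2 + δ) = (983 − μ)² / (μ·(2 + δ)) = 33.991774.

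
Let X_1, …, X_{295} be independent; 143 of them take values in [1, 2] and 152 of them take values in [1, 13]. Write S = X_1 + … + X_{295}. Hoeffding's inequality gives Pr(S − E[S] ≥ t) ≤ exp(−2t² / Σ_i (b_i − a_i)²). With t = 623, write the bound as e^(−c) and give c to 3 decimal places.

35.235

Σ(b_i − a_i)² = 143·1² + 152·12² = 22031.
c = 2t² / 22031 = 2·623² / 22031 = 35.2348.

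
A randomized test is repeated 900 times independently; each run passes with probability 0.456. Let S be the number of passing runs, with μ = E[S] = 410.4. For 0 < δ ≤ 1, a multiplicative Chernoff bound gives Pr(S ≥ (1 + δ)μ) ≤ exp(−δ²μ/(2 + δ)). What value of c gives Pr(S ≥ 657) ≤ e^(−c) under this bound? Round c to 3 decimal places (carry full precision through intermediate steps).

56.972

Write 657 = (1 + δ)μ, so δ = 657/410.4 − 1 = 0.6008772…
Then the exponent is δ²μ/(2 + δ) = (657 − μ)² / (μ·(2 + δ)) = 56.971669.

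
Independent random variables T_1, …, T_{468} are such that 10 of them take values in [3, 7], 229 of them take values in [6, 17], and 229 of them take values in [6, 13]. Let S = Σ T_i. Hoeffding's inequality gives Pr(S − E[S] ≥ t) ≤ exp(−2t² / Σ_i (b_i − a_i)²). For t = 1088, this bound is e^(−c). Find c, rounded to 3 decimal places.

60.565

Σ(b_i − a_i)² = 10·4² + 229·11² + 229·7² = 39090.
c = 2t² / 39090 = 2·1088² / 39090 = 60.5651.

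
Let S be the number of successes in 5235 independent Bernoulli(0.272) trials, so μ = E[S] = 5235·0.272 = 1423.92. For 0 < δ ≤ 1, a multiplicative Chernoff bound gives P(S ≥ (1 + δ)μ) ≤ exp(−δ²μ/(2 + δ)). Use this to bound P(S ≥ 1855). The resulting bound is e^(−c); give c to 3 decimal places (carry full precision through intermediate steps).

Write 1855 = (1 + δ)μ, so δ = 1855/1423.92 − 1 = 0.3027417…
Then the exponent is δ²μ/(2 + δ) = (1855 − μ)² / (μ·(2 + δ)) = 56.674139.

56.674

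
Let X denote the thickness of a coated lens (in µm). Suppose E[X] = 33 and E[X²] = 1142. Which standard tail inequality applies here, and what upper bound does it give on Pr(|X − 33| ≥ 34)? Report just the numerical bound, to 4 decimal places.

0.0458

The first two moments determine the variance, so Chebyshev's inequality is the sharpest standard bound available.
Var(X) = E[X²] − (E[X])² = 1142 − 1089 = 53.
Chebyshev's inequality: Pr(|X − μ| ≥ t) ≤ Var(X)/t² = 53/1156 = 0.0458.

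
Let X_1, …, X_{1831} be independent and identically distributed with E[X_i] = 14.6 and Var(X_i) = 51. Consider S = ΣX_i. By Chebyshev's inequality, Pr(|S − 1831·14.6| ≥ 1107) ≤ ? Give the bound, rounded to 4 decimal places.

0.0762

Var(S) = n·Var(X_i) = 1831·51 = 93381.
Chebyshev: Pr(|S − 1831·14.6| ≥ 1107) ≤ Var(S)/1107² = 93381/1225449 = 0.0762.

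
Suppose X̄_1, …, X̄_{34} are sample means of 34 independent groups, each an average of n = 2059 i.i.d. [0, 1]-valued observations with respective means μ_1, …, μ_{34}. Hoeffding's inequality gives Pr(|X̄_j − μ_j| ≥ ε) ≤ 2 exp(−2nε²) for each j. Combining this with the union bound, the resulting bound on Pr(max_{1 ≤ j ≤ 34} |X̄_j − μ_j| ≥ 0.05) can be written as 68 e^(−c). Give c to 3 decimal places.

Union bound over the 34 events: Pr(max_{1 ≤ j ≤ 34} |X̄_j − μ_j| ≥ 0.05) ≤ 34·2·exp(−2nε²) = 68 exp(−2·2059·0.05²).
So c = 2·2059·0.05² = 10.2950.

10.295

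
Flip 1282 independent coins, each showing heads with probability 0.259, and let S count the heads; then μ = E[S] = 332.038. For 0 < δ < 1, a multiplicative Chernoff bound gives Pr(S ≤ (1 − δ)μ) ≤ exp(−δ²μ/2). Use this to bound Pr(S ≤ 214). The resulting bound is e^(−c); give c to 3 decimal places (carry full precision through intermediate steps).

20.981

Write 214 = (1 − δ)μ, so δ = 1 − 214/332.038 = 0.3554955…
Then the exponent is δ²μ/2 = (μ − 214)²/(2μ) = 20.980986.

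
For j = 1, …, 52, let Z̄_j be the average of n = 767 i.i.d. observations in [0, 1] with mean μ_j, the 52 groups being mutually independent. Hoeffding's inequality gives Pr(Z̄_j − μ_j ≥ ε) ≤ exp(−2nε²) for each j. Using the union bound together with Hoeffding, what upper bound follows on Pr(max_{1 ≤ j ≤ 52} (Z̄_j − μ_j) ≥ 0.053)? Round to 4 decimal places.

Per-experiment Hoeffding bound: exp(−2·767·0.053²) = exp(−4.30901) = 0.013447.
Union bound over 52 events: 52·0.013447 = 0.69924.

0.6992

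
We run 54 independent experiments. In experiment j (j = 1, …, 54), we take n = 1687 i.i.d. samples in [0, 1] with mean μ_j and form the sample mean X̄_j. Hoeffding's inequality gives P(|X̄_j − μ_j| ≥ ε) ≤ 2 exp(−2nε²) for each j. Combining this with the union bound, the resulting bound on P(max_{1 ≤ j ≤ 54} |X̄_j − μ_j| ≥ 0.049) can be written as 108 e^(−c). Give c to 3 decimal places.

8.101

Union bound over the 54 events: P(max_{1 ≤ j ≤ 54} |X̄_j − μ_j| ≥ 0.049) ≤ 54·2·exp(−2nε²) = 108 exp(−2·1687·0.049²).
So c = 2·1687·0.049² = 8.1010.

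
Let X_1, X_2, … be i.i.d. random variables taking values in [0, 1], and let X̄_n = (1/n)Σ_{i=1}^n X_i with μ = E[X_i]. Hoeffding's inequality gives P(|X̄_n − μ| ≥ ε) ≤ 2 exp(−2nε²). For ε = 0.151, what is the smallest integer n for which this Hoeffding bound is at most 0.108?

65

Require 2·exp(−2nε²) ≤ 0.108, i.e. 2nε² ≥ ln(2/0.108) = 2.918771.
So n ≥ 2.918771 / (2·0.151²) = 64.005.
The smallest integer n is 65.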